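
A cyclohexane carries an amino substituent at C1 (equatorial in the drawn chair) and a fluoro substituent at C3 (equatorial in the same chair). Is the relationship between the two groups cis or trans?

cis

C1 and C3 have the same parity, so their axial bonds point in the same direction.
With same-parity carbons, two substituents on the same face are both axial or both equatorial; opposite faces give one of each.
Here the groups are equatorial/equatorial → same face → cis.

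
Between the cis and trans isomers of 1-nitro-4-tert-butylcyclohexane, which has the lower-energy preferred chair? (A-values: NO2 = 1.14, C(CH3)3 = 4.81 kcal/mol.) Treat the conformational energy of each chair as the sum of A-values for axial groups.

At 1,4 positions (parity opposite): cis → (a,e or e,a); trans → (e,e or a,a).
Best chair for cis: E = 1.14 kcal/mol; best chair for trans: E = 0.00 kcal/mol.
The trans isomer is lower by 1.14 kcal/mol.

trans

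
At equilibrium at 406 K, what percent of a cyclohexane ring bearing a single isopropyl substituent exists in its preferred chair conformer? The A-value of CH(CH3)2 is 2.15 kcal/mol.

93.5%

One chair has the isopropyl group axial (E = 2.15 kcal/mol) and the other has it equatorial (E = 0).
ΔG = 2.15 kcal/mol between the two chairs.
K = exp(ΔG/RT) with R = 1.987×10⁻³ kcal mol⁻¹ K⁻¹ and T = 406 K gives K ≈ 14.4.
Fraction in the lower-energy chair = K/(K+1) = 93.5%.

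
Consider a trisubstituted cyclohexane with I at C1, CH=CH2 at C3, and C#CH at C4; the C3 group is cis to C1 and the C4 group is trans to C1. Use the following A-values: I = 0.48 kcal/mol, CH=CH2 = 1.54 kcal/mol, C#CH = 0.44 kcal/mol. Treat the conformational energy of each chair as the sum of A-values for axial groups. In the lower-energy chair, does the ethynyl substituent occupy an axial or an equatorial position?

Chair I (iodo axial, vinyl axial, ethynyl axial): E = 2.46 kcal/mol.
Chair II (iodo equatorial, vinyl equatorial, ethynyl equatorial): E = 0.00 kcal/mol.
Chair II is the more stable (lower-energy) conformer, and in that chair the ethynyl group is equatorial.

equatorial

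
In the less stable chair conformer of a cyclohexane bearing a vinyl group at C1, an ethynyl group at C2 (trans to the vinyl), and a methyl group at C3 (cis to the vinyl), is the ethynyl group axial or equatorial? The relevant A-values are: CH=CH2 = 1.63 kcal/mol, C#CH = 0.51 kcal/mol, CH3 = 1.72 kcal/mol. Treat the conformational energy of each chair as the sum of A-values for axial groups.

Chair I (vinyl axial, ethynyl axial, methyl axial): E = 3.86 kcal/mol.
Chair II (vinyl equatorial, ethynyl equatorial, methyl equatorial): E = 0.00 kcal/mol.
Chair I is the less stable (higher-energy) conformer, and in that chair the ethynyl group is axial.

axial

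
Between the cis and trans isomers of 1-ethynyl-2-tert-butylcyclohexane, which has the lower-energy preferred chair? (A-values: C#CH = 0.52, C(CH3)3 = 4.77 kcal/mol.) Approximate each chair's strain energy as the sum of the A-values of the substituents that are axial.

trans

At 1,2 positions (parity opposite): cis → (a,e or e,a); trans → (e,e or a,a).
Best chair for cis: E = 0.52 kcal/mol; best chair for trans: E = 0.00 kcal/mol.
The trans isomer is lower by 0.52 kcal/mol.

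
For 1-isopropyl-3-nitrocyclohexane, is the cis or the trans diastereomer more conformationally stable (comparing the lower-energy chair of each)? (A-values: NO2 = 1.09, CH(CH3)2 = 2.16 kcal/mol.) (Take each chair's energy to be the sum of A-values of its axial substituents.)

cis

At 1,3 positions (parity same): cis → (e,e or a,a); trans → (a,e or e,a).
Best chair for cis: E = 0.00 kcal/mol; best chair for trans: E = 1.09 kcal/mol.
The cis isomer is lower by 1.09 kcal/mol.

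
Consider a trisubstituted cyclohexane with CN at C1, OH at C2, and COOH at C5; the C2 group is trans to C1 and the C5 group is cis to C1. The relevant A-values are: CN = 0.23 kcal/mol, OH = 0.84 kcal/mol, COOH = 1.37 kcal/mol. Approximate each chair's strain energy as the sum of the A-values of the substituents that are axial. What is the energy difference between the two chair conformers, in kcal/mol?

Chair I (cyano axial, hydroxyl axial, carboxyl axial): E = 2.44 kcal/mol.
Chair II (cyano equatorial, hydroxyl equatorial, carboxyl equatorial): E = 0.00 kcal/mol.
ΔE = 2.44 − 0.00 = 2.44 kcal/mol; chair II is more stable.

2.44 kcal/mol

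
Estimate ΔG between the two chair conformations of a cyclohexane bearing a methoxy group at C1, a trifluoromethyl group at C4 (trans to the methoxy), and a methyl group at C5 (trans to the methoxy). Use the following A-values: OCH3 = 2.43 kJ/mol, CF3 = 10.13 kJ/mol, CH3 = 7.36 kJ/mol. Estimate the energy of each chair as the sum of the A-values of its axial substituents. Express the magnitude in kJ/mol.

Chair I (methoxy axial, trifluoromethyl axial, methyl equatorial): E = 12.56 kJ/mol.
Chair II (methoxy equatorial, trifluoromethyl equatorial, methyl axial): E = 7.36 kJ/mol.
ΔE = 12.56 − 7.36 = 5.20 kJ/mol; chair II is more stable.

5.20 kJ/mol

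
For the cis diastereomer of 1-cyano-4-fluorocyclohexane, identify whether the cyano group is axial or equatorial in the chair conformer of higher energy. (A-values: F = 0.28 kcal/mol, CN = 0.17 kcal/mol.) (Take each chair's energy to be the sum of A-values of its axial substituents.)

equatorial

C1 and C4 have opposite parity, so for the cis isomer the two substituents are one axial and one equatorial in each chair.
Chair I (fluoro axial, cyano equatorial): E = 0.28 kcal/mol.
Chair II (fluoro equatorial, cyano axial): E = 0.17 kcal/mol.
Chair I is the less stable (higher-energy) conformer, and in that chair the cyano group is equatorial.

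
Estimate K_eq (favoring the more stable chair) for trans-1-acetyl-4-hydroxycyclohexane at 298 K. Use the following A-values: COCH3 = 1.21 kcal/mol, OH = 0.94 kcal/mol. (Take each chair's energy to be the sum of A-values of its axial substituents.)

C1 and C4 have opposite parity, so for the trans isomer the two substituents are e,e in one chair and a,a in the other.
Chair I (acetyl axial, hydroxyl axial): E = 2.15 kcal/mol; chair II (acetyl equatorial, hydroxyl equatorial): E = 0.00 kcal/mol.
ΔG = 2.15 kcal/mol between the two chairs.
K = exp(ΔG/RT) with R = 1.987×10⁻³ kcal mol⁻¹ K⁻¹ and T = 298 K gives K ≈ 37.7.

K ≈ 37.7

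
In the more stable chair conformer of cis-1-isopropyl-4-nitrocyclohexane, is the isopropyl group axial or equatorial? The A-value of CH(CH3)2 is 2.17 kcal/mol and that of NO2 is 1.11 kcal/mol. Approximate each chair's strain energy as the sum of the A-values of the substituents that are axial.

C1 and C4 have opposite parity, so for the cis isomer the two substituents are one axial and one equatorial in each chair.
Chair I (isopropyl axial, nitro equatorial): E = 2.17 kcal/mol.
Chair II (isopropyl equatorial, nitro axial): E = 1.11 kcal/mol.
Chair II is the more stable (lower-energy) conformer, and in that chair the isopropyl group is equatorial.

equatorial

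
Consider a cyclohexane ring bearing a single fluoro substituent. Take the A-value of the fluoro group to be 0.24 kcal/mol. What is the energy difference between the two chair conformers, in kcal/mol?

A monosubstituted cyclohexane has one chair with the fluoro group axial (E = A = 0.24 kcal/mol) and one with it equatorial (E = 0).
ΔE = 0.24 − 0 = 0.24 kcal/mol.

0.24 kcal/mol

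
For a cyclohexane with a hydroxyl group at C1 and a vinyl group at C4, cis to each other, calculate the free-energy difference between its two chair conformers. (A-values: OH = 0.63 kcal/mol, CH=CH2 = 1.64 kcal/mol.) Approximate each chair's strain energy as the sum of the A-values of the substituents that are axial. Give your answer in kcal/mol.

1.01 kcal/mol

C1 and C4 have opposite parity, so for the cis isomer the two substituents are one axial and one equatorial in each chair.
Chair I (hydroxyl axial, vinyl equatorial): E = 0.63 kcal/mol.
Chair II (hydroxyl equatorial, vinyl axial): E = 1.64 kcal/mol.
ΔE = 1.64 − 0.63 = 1.01 kcal/mol; chair I is more stable.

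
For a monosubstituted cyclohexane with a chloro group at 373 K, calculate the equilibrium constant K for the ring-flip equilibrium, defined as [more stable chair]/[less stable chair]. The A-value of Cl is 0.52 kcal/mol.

K ≈ 2.02

One chair has the chloro group axial (E = 0.52 kcal/mol) and the other has it equatorial (E = 0).
ΔG = 0.52 kcal/mol between the two chairs.
K = exp(ΔG/RT) with R = 1.987×10⁻³ kcal mol⁻¹ K⁻¹ and T = 373 K gives K ≈ 2.02.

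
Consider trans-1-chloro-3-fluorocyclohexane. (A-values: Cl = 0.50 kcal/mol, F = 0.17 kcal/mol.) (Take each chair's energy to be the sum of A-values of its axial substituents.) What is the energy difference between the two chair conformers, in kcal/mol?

0.33 kcal/mol

C1 and C3 have the same parity, so for the trans isomer the two substituents are one axial and one equatorial in each chair.
Chair I (chloro axial, fluoro equatorial): E = 0.50 kcal/mol.
Chair II (chloro equatorial, fluoro axial): E = 0.17 kcal/mol.
ΔE = 0.50 − 0.17 = 0.33 kcal/mol; chair II is more stable.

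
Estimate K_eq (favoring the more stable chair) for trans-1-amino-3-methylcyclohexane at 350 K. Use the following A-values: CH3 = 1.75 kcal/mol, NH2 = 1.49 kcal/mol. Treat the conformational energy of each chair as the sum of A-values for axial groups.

K ≈ 1.45

C1 and C3 have the same parity, so for the trans isomer the two substituents are one axial and one equatorial in each chair.
Chair I (methyl axial, amino equatorial): E = 1.75 kcal/mol; chair II (methyl equatorial, amino axial): E = 1.49 kcal/mol.
ΔG = 0.26 kcal/mol between the two chairs.
K = exp(ΔG/RT) with R = 1.987×10⁻³ kcal mol⁻¹ K⁻¹ and T = 350 K gives K ≈ 1.45.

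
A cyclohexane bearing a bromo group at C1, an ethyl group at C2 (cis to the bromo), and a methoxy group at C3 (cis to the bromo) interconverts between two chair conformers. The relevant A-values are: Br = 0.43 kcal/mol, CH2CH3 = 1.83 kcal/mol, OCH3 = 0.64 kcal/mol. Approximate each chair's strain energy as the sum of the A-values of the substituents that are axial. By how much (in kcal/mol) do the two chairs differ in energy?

0.76 kcal/mol

Chair I (bromo axial, ethyl equatorial, methoxy axial): E = 1.07 kcal/mol.
Chair II (bromo equatorial, ethyl axial, methoxy equatorial): E = 1.83 kcal/mol.
ΔE = 1.83 − 1.07 = 0.76 kcal/mol; chair I is more stable.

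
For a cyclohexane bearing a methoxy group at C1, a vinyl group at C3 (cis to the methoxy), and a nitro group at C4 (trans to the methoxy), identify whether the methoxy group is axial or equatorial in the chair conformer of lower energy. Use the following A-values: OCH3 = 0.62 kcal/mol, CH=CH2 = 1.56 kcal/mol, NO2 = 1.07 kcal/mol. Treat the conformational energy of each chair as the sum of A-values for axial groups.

Chair I (methoxy axial, vinyl axial, nitro axial): E = 3.25 kcal/mol.
Chair II (methoxy equatorial, vinyl equatorial, nitro equatorial): E = 0.00 kcal/mol.
Chair II is the more stable (lower-energy) conformer, and in that chair the methoxy group is equatorial.

equatorial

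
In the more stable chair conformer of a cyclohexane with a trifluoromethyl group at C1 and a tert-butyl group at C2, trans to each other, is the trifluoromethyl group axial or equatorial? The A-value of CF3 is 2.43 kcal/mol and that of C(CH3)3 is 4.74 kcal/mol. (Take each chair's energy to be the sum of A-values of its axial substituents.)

C1 and C2 have opposite parity, so for the trans isomer the two substituents are e,e in one chair and a,a in the other.
Chair I (trifluoromethyl axial, tert-butyl axial): E = 7.17 kcal/mol.
Chair II (trifluoromethyl equatorial, tert-butyl equatorial): E = 0.00 kcal/mol.
Chair II is the more stable (lower-energy) conformer, and in that chair the trifluoromethyl group is equatorial.

equatorial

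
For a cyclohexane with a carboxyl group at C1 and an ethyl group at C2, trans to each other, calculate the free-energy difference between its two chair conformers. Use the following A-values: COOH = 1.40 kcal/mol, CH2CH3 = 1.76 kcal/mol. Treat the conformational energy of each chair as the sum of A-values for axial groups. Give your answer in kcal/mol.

C1 and C2 have opposite parity, so for the trans isomer the two substituents are e,e in one chair and a,a in the other.
Chair I (carboxyl axial, ethyl axial): E = 3.16 kcal/mol.
Chair II (carboxyl equatorial, ethyl equatorial): E = 0.00 kcal/mol.
ΔE = 3.16 − 0.00 = 3.16 kcal/mol; chair II is more stable.

3.16 kcal/mol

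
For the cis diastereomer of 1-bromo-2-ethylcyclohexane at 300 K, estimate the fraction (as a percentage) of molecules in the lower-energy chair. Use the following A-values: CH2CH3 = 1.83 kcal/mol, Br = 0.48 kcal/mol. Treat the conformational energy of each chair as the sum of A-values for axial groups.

C1 and C2 have opposite parity, so for the cis isomer the two substituents are one axial and one equatorial in each chair.
Chair I (ethyl axial, bromo equatorial): E = 1.83 kcal/mol; chair II (ethyl equatorial, bromo axial): E = 0.48 kcal/mol.
ΔG = 1.35 kcal/mol between the two chairs.
K = exp(ΔG/RT) with R = 1.987×10⁻³ kcal mol⁻¹ K⁻¹ and T = 300 K gives K ≈ 9.63.
Fraction in the lower-energy chair = K/(K+1) = 90.6%.

90.6%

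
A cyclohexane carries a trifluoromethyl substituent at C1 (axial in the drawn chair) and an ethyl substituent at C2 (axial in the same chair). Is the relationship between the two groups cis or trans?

C1 and C2 have opposite parity, so their axial bonds point in opposite directions.
With opposite-parity carbons, two substituents on the same face are one axial and one equatorial; opposite faces give both axial or both equatorial.
Here the groups are axial/axial → opposite face → trans.

trans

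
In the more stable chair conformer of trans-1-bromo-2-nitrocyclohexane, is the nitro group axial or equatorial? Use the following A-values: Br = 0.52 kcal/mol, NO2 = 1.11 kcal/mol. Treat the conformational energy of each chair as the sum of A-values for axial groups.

equatorial

C1 and C2 have opposite parity, so for the trans isomer the two substituents are e,e in one chair and a,a in the other.
Chair I (bromo axial, nitro axial): E = 1.63 kcal/mol.
Chair II (bromo equatorial, nitro equatorial): E = 0.00 kcal/mol.
Chair II is the more stable (lower-energy) conformer, and in that chair the nitro group is equatorial.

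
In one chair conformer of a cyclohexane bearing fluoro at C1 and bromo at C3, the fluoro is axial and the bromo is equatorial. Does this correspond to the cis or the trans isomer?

C1 and C3 have the same parity, so their axial bonds point in the same direction.
With same-parity carbons, two substituents on the same face are both axial or both equatorial; opposite faces give one of each.
Here the groups are axial/equatorial → opposite face → trans.

trans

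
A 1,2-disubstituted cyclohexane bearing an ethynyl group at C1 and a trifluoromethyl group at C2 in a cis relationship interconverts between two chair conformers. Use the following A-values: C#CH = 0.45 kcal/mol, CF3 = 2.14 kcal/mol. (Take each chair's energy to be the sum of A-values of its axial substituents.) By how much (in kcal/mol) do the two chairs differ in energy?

C1 and C2 have opposite parity, so for the cis isomer the two substituents are one axial and one equatorial in each chair.
Chair I (ethynyl axial, trifluoromethyl equatorial): E = 0.45 kcal/mol.
Chair II (ethynyl equatorial, trifluoromethyl axial): E = 2.14 kcal/mol.
ΔE = 2.14 − 0.45 = 1.69 kcal/mol; chair I is more stable.

1.69 kcal/mol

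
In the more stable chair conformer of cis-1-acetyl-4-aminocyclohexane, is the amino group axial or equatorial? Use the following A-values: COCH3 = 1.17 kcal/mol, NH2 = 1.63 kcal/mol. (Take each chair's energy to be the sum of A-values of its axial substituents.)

C1 and C4 have opposite parity, so for the cis isomer the two substituents are one axial and one equatorial in each chair.
Chair I (acetyl axial, amino equatorial): E = 1.17 kcal/mol.
Chair II (acetyl equatorial, amino axial): E = 1.63 kcal/mol.
Chair I is the more stable (lower-energy) conformer, and in that chair the amino group is equatorial.

equatorial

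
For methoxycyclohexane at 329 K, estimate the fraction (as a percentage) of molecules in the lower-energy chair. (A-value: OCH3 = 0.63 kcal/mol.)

One chair has the methoxy group axial (E = 0.63 kcal/mol) and the other has it equatorial (E = 0).
ΔG = 0.63 kcal/mol between the two chairs.
K = exp(ΔG/RT) with R = 1.987×10⁻³ kcal mol⁻¹ K⁻¹ and T = 329 K gives K ≈ 2.62.
Fraction in the lower-energy chair = K/(K+1) = 72.4%.

72.4%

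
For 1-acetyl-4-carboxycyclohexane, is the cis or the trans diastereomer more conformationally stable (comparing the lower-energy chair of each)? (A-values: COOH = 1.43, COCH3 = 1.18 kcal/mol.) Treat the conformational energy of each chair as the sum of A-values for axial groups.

trans

At 1,4 positions (parity opposite): cis → (a,e or e,a); trans → (e,e or a,a).
Best chair for cis: E = 1.18 kcal/mol; best chair for trans: E = 0.00 kcal/mol.
The trans isomer is lower by 1.18 kcal/mol.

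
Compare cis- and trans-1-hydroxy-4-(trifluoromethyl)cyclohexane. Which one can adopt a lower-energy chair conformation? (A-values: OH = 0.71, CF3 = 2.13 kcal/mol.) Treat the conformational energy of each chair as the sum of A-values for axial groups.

trans

At 1,4 positions (parity opposite): cis → (a,e or e,a); trans → (e,e or a,a).
Best chair for cis: E = 0.71 kcal/mol; best chair for trans: E = 0.00 kcal/mol.
The trans isomer is lower by 0.71 kcal/mol.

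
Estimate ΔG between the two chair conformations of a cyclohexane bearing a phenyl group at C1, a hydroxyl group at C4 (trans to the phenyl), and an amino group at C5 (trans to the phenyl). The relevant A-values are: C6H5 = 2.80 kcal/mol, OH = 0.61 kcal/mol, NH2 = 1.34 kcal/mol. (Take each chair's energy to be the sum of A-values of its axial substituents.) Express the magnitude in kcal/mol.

2.07 kcal/mol

Chair I (phenyl axial, hydroxyl axial, amino equatorial): E = 3.41 kcal/mol.
Chair II (phenyl equatorial, hydroxyl equatorial, amino axial): E = 1.34 kcal/mol.
ΔE = 3.41 − 1.34 = 2.07 kcal/mol; chair II is more stable.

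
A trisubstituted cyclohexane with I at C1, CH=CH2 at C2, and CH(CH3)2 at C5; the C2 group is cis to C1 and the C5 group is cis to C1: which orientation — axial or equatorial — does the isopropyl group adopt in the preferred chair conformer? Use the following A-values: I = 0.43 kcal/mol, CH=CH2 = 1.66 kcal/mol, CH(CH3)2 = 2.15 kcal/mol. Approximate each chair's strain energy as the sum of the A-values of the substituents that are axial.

equatorial

Chair I (iodo axial, vinyl equatorial, isopropyl axial): E = 2.58 kcal/mol.
Chair II (iodo equatorial, vinyl axial, isopropyl equatorial): E = 1.66 kcal/mol.
Chair II is the more stable (lower-energy) conformer, and in that chair the isopropyl group is equatorial.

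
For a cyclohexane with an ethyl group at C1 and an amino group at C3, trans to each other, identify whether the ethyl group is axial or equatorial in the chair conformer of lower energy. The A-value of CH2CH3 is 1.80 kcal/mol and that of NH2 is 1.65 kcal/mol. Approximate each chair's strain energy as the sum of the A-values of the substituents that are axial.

equatorial

C1 and C3 have the same parity, so for the trans isomer the two substituents are one axial and one equatorial in each chair.
Chair I (ethyl axial, amino equatorial): E = 1.80 kcal/mol.
Chair II (ethyl equatorial, amino axial): E = 1.65 kcal/mol.
Chair II is the more stable (lower-energy) conformer, and in that chair the ethyl group is equatorial.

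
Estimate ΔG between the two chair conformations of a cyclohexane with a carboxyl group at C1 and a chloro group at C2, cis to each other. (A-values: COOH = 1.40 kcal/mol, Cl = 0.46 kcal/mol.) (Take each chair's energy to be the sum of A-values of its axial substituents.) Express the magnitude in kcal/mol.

0.94 kcal/mol

C1 and C2 have opposite parity, so for the cis isomer the two substituents are one axial and one equatorial in each chair.
Chair I (carboxyl axial, chloro equatorial): E = 1.40 kcal/mol.
Chair II (carboxyl equatorial, chloro axial): E = 0.46 kcal/mol.
ΔE = 1.40 − 0.46 = 0.94 kcal/mol; chair II is more stable.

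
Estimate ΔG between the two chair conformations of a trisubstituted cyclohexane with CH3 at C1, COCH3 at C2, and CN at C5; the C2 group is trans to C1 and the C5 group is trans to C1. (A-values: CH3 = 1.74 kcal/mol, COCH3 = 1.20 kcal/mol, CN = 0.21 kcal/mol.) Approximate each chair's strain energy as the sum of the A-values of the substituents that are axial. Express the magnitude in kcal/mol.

Chair I (methyl axial, acetyl axial, cyano equatorial): E = 2.94 kcal/mol.
Chair II (methyl equatorial, acetyl equatorial, cyano axial): E = 0.21 kcal/mol.
ΔE = 2.94 − 0.21 = 2.73 kcal/mol; chair II is more stable.

2.73 kcal/mol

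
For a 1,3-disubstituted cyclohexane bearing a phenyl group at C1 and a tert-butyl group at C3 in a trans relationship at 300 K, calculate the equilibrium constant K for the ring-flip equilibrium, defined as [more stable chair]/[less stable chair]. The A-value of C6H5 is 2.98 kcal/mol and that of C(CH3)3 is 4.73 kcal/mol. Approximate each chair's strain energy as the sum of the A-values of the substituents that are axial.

C1 and C3 have the same parity, so for the trans isomer the two substituents are one axial and one equatorial in each chair.
Chair I (phenyl axial, tert-butyl equatorial): E = 2.98 kcal/mol; chair II (phenyl equatorial, tert-butyl axial): E = 4.73 kcal/mol.
ΔG = 1.75 kcal/mol between the two chairs.
K = exp(ΔG/RT) with R = 1.987×10⁻³ kcal mol⁻¹ K⁻¹ and T = 300 K gives K ≈ 18.8.

K ≈ 18.8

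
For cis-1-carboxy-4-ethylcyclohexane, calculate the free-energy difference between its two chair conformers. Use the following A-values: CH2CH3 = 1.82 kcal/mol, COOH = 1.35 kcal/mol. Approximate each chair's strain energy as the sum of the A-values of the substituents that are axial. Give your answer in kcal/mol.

0.47 kcal/mol

C1 and C4 have opposite parity, so for the cis isomer the two substituents are one axial and one equatorial in each chair.
Chair I (ethyl axial, carboxyl equatorial): E = 1.82 kcal/mol.
Chair II (ethyl equatorial, carboxyl axial): E = 1.35 kcal/mol.
ΔE = 1.82 − 1.35 = 0.47 kcal/mol; chair II is more stable.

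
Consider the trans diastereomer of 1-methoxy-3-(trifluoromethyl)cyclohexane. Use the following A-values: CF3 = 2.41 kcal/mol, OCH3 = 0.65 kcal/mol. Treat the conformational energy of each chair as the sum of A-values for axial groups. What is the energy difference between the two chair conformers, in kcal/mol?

C1 and C3 have the same parity, so for the trans isomer the two substituents are one axial and one equatorial in each chair.
Chair I (trifluoromethyl axial, methoxy equatorial): E = 2.41 kcal/mol.
Chair II (trifluoromethyl equatorial, methoxy axial): E = 0.65 kcal/mol.
ΔE = 2.41 − 0.65 = 1.76 kcal/mol; chair II is more stable.

1.76 kcal/mol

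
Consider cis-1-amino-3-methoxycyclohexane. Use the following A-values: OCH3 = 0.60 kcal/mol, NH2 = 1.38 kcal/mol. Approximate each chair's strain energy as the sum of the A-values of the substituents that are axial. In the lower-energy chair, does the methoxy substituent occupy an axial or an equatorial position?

equatorial

C1 and C3 have the same parity, so for the cis isomer the two substituents are e,e in one chair and a,a in the other.
Chair I (methoxy axial, amino axial): E = 1.98 kcal/mol.
Chair II (methoxy equatorial, amino equatorial): E = 0.00 kcal/mol.
Chair II is the more stable (lower-energy) conformer, and in that chair the methoxy group is equatorial.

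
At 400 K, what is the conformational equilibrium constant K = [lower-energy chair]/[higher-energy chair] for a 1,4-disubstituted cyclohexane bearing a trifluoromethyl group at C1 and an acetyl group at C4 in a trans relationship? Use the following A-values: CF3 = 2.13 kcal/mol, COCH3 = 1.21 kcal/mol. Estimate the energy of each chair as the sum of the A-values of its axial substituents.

K ≈ 66.8

C1 and C4 have opposite parity, so for the trans isomer the two substituents are e,e in one chair and a,a in the other.
Chair I (trifluoromethyl axial, acetyl axial): E = 3.34 kcal/mol; chair II (trifluoromethyl equatorial, acetyl equatorial): E = 0.00 kcal/mol.
ΔG = 3.34 kcal/mol between the two chairs.
K = exp(ΔG/RT) with R = 1.987×10⁻³ kcal mol⁻¹ K⁻¹ and T = 400 K gives K ≈ 66.8.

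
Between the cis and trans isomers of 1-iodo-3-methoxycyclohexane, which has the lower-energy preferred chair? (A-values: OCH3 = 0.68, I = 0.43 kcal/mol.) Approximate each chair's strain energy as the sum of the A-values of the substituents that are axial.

At 1,3 positions (parity same): cis → (e,e or a,a); trans → (a,e or e,a).
Best chair for cis: E = 0.00 kcal/mol; best chair for trans: E = 0.43 kcal/mol.
The cis isomer is lower by 0.43 kcal/mol.

cis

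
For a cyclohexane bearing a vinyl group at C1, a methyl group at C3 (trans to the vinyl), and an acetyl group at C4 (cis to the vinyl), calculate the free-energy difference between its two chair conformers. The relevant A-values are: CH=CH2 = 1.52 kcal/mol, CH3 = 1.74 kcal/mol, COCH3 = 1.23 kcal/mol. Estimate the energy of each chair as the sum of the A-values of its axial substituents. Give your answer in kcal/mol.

Chair I (vinyl axial, methyl equatorial, acetyl equatorial): E = 1.52 kcal/mol.
Chair II (vinyl equatorial, methyl axial, acetyl axial): E = 2.97 kcal/mol.
ΔE = 2.97 − 1.52 = 1.45 kcal/mol; chair I is more stable.

1.45 kcal/mol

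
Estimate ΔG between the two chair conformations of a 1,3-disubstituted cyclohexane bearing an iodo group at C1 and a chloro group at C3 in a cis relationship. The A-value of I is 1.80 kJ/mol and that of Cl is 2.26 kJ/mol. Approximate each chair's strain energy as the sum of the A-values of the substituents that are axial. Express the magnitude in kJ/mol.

C1 and C3 have the same parity, so for the cis isomer the two substituents are e,e in one chair and a,a in the other.
Chair I (iodo axial, chloro axial): E = 4.06 kJ/mol.
Chair II (iodo equatorial, chloro equatorial): E = 0.00 kJ/mol.
ΔE = 4.06 − 0.00 = 4.06 kJ/mol; chair II is more stable.

4.06 kJ/mol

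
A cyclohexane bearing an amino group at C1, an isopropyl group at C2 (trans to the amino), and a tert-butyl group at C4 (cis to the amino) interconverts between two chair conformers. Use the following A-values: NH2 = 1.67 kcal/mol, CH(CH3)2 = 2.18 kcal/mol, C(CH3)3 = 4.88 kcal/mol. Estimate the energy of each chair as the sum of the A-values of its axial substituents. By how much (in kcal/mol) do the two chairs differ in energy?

Chair I (amino axial, isopropyl axial, tert-butyl equatorial): E = 3.85 kcal/mol.
Chair II (amino equatorial, isopropyl equatorial, tert-butyl axial): E = 4.88 kcal/mol.
ΔE = 4.88 − 3.85 = 1.03 kcal/mol; chair I is more stable.

1.03 kcal/mol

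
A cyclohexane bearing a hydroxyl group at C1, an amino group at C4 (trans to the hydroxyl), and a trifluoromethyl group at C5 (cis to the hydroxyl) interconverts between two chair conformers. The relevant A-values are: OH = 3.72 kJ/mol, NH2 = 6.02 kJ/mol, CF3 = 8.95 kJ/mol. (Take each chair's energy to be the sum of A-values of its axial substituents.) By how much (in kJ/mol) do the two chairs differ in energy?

Chair I (hydroxyl axial, amino axial, trifluoromethyl axial): E = 18.69 kJ/mol.
Chair II (hydroxyl equatorial, amino equatorial, trifluoromethyl equatorial): E = 0.00 kJ/mol.
ΔE = 18.69 − 0.00 = 18.69 kJ/mol; chair II is more stable.

18.69 kJ/mol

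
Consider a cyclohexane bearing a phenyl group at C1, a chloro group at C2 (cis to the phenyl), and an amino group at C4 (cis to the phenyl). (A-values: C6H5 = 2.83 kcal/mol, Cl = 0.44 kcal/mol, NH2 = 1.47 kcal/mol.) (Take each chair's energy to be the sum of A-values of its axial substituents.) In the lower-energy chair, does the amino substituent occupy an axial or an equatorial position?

Chair I (phenyl axial, chloro equatorial, amino equatorial): E = 2.83 kcal/mol.
Chair II (phenyl equatorial, chloro axial, amino axial): E = 1.91 kcal/mol.
Chair II is the more stable (lower-energy) conformer, and in that chair the amino group is axial.

axial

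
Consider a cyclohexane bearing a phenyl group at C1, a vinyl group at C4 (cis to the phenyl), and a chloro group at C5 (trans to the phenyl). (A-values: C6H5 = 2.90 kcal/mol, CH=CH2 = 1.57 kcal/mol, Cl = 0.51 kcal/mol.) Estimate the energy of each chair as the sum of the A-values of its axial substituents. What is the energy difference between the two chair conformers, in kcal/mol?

Chair I (phenyl axial, vinyl equatorial, chloro equatorial): E = 2.90 kcal/mol.
Chair II (phenyl equatorial, vinyl axial, chloro axial): E = 2.08 kcal/mol.
ΔE = 2.90 − 2.08 = 0.82 kcal/mol; chair II is more stable.

0.82 kcal/mol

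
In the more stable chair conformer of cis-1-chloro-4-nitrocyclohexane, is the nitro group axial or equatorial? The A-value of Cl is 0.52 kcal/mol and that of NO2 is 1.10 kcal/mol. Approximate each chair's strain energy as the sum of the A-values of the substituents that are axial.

C1 and C4 have opposite parity, so for the cis isomer the two substituents are one axial and one equatorial in each chair.
Chair I (chloro axial, nitro equatorial): E = 0.52 kcal/mol.
Chair II (chloro equatorial, nitro axial): E = 1.10 kcal/mol.
Chair I is the more stable (lower-energy) conformer, and in that chair the nitro group is equatorial.

equatorial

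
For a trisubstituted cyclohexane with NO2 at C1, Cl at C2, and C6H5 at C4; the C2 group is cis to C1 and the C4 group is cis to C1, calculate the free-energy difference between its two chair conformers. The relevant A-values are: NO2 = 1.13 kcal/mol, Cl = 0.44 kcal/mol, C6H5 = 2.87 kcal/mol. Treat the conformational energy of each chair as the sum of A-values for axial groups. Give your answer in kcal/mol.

2.18 kcal/mol

Chair I (nitro axial, chloro equatorial, phenyl equatorial): E = 1.13 kcal/mol.
Chair II (nitro equatorial, chloro axial, phenyl axial): E = 3.31 kcal/mol.
ΔE = 3.31 − 1.13 = 2.18 kcal/mol; chair I is more stable.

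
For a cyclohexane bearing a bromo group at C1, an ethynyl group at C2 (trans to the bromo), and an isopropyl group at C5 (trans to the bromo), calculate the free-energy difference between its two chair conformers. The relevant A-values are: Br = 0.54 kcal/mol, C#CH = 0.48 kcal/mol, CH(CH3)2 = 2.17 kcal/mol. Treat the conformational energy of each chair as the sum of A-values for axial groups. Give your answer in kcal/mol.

1.15 kcal/mol

Chair I (bromo axial, ethynyl axial, isopropyl equatorial): E = 1.02 kcal/mol.
Chair II (bromo equatorial, ethynyl equatorial, isopropyl axial): E = 2.17 kcal/mol.
ΔE = 2.17 − 1.02 = 1.15 kcal/mol; chair I is more stable.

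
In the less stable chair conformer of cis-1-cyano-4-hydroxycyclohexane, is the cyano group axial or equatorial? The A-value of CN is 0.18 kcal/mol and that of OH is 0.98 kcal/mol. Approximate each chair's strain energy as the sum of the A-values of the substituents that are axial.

C1 and C4 have opposite parity, so for the cis isomer the two substituents are one axial and one equatorial in each chair.
Chair I (cyano axial, hydroxyl equatorial): E = 0.18 kcal/mol.
Chair II (cyano equatorial, hydroxyl axial): E = 0.98 kcal/mol.
Chair II is the less stable (higher-energy) conformer, and in that chair the cyano group is equatorial.

equatorial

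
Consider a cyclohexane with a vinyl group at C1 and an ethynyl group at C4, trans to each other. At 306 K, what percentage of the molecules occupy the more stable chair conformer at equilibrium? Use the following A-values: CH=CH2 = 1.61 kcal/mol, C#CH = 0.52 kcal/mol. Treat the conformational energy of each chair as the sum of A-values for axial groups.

C1 and C4 have opposite parity, so for the trans isomer the two substituents are e,e in one chair and a,a in the other.
Chair I (vinyl axial, ethynyl axial): E = 2.13 kcal/mol; chair II (vinyl equatorial, ethynyl equatorial): E = 0.00 kcal/mol.
ΔG = 2.13 kcal/mol between the two chairs.
K = exp(ΔG/RT) with R = 1.987×10⁻³ kcal mol⁻¹ K⁻¹ and T = 306 K gives K ≈ 33.2.
Fraction in the lower-energy chair = K/(K+1) = 97.1%.

97.1%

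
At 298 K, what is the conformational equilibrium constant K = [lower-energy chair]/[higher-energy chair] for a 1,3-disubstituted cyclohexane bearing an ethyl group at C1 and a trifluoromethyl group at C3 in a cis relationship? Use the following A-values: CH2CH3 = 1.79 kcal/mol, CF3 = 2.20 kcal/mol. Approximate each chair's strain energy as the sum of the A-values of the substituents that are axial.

K ≈ 844

C1 and C3 have the same parity, so for the cis isomer the two substituents are e,e in one chair and a,a in the other.
Chair I (ethyl axial, trifluoromethyl axial): E = 3.99 kcal/mol; chair II (ethyl equatorial, trifluoromethyl equatorial): E = 0.00 kcal/mol.
ΔG = 3.99 kcal/mol between the two chairs.
K = exp(ΔG/RT) with R = 1.987×10⁻³ kcal mol⁻¹ K⁻¹ and T = 298 K gives K ≈ 844.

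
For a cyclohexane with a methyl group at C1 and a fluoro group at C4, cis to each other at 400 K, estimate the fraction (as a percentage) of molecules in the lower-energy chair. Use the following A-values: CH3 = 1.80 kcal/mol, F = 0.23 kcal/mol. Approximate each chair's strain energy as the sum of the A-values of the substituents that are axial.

C1 and C4 have opposite parity, so for the cis isomer the two substituents are one axial and one equatorial in each chair.
Chair I (methyl axial, fluoro equatorial): E = 1.80 kcal/mol; chair II (methyl equatorial, fluoro axial): E = 0.23 kcal/mol.
ΔG = 1.57 kcal/mol between the two chairs.
K = exp(ΔG/RT) with R = 1.987×10⁻³ kcal mol⁻¹ K⁻¹ and T = 400 K gives K ≈ 7.21.
Fraction in the lower-energy chair = K/(K+1) = 87.8%.

87.8%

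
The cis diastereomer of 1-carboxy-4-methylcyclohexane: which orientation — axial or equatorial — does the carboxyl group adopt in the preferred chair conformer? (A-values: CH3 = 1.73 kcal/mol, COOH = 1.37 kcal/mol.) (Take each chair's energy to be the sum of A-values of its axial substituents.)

C1 and C4 have opposite parity, so for the cis isomer the two substituents are one axial and one equatorial in each chair.
Chair I (methyl axial, carboxyl equatorial): E = 1.73 kcal/mol.
Chair II (methyl equatorial, carboxyl axial): E = 1.37 kcal/mol.
Chair II is the more stable (lower-energy) conformer, and in that chair the carboxyl group is axial.

axial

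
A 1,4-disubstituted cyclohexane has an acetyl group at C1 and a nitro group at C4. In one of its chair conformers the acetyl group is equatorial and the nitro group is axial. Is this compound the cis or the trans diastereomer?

cis

C1 and C4 have opposite parity, so their axial bonds point in opposite directions.
With opposite-parity carbons, two substituents on the same face are one axial and one equatorial; opposite faces give both axial or both equatorial.
Here the groups are equatorial/axial → same face → cis.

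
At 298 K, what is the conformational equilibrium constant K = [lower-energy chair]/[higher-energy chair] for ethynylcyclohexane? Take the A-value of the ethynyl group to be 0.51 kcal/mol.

One chair has the ethynyl group axial (E = 0.51 kcal/mol) and the other has it equatorial (E = 0).
ΔG = 0.51 kcal/mol between the two chairs.
K = exp(ΔG/RT) with R = 1.987×10⁻³ kcal mol⁻¹ K⁻¹ and T = 298 K gives K ≈ 2.37.

K ≈ 2.37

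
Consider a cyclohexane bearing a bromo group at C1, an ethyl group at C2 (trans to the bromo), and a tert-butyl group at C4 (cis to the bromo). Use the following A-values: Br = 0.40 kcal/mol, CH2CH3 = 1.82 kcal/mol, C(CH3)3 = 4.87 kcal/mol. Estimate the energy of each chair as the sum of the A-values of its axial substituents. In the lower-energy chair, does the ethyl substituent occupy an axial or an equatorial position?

axial

Chair I (bromo axial, ethyl axial, tert-butyl equatorial): E = 2.22 kcal/mol.
Chair II (bromo equatorial, ethyl equatorial, tert-butyl axial): E = 4.87 kcal/mol.
Chair I is the more stable (lower-energy) conformer, and in that chair the ethyl group is axial.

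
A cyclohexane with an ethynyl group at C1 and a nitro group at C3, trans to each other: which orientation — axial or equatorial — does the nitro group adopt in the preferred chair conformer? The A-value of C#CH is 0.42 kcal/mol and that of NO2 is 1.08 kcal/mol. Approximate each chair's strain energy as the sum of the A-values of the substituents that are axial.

C1 and C3 have the same parity, so for the trans isomer the two substituents are one axial and one equatorial in each chair.
Chair I (ethynyl axial, nitro equatorial): E = 0.42 kcal/mol.
Chair II (ethynyl equatorial, nitro axial): E = 1.08 kcal/mol.
Chair I is the more stable (lower-energy) conformer, and in that chair the nitro group is equatorial.

equatorial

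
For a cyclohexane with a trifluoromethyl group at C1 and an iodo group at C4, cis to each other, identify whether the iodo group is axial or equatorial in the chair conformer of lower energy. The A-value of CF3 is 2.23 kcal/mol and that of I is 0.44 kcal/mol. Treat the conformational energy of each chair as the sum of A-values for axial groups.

C1 and C4 have opposite parity, so for the cis isomer the two substituents are one axial and one equatorial in each chair.
Chair I (trifluoromethyl axial, iodo equatorial): E = 2.23 kcal/mol.
Chair II (trifluoromethyl equatorial, iodo axial): E = 0.44 kcal/mol.
Chair II is the more stable (lower-energy) conformer, and in that chair the iodo group is axial.

axial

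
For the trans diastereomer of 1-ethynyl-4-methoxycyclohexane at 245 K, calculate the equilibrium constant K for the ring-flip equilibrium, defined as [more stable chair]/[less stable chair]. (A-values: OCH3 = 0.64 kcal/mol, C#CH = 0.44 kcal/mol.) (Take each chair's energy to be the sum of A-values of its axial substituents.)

K ≈ 9.19

C1 and C4 have opposite parity, so for the trans isomer the two substituents are e,e in one chair and a,a in the other.
Chair I (methoxy axial, ethynyl axial): E = 1.08 kcal/mol; chair II (methoxy equatorial, ethynyl equatorial): E = 0.00 kcal/mol.
ΔG = 1.08 kcal/mol between the two chairs.
K = exp(ΔG/RT) with R = 1.987×10⁻³ kcal mol⁻¹ K⁻¹ and T = 245 K gives K ≈ 9.19.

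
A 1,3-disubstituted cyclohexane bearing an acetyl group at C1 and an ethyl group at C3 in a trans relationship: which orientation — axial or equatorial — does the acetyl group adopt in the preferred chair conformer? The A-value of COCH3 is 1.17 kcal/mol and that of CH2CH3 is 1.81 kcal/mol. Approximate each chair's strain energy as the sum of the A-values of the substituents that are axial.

C1 and C3 have the same parity, so for the trans isomer the two substituents are one axial and one equatorial in each chair.
Chair I (acetyl axial, ethyl equatorial): E = 1.17 kcal/mol.
Chair II (acetyl equatorial, ethyl axial): E = 1.81 kcal/mol.
Chair I is the more stable (lower-energy) conformer, and in that chair the acetyl group is axial.

axial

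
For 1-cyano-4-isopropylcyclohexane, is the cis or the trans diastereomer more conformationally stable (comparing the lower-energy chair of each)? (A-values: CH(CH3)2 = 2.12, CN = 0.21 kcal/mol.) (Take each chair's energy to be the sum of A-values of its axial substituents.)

trans

At 1,4 positions (parity opposite): cis → (a,e or e,a); trans → (e,e or a,a).
Best chair for cis: E = 0.21 kcal/mol; best chair for trans: E = 0.00 kcal/mol.
The trans isomer is lower by 0.21 kcal/mol.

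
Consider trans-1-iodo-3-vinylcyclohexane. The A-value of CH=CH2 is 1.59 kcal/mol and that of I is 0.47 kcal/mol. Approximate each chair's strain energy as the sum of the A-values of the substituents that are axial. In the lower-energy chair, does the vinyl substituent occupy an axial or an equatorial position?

equatorial

C1 and C3 have the same parity, so for the trans isomer the two substituents are one axial and one equatorial in each chair.
Chair I (vinyl axial, iodo equatorial): E = 1.59 kcal/mol.
Chair II (vinyl equatorial, iodo axial): E = 0.47 kcal/mol.
Chair II is the more stable (lower-energy) conformer, and in that chair the vinyl group is equatorial.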